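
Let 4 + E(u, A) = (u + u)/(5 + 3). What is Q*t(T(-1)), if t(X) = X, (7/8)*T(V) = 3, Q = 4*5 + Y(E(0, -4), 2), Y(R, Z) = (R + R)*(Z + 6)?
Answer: -1056/7 ≈ -150.86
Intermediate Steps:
E(u, A) = -4 + u/4 (E(u, A) = -4 + (u + u)/(5 + 3) = -4 + (2*u)/8 = -4 + (2*u)*(1/8) = -4 + u/4)
Y(R, Z) = 2*R*(6 + Z) (Y(R, Z) = (2*R)*(6 + Z) = 2*R*(6 + Z))
Q = -44 (Q = 4*5 + 2*(-4 + (1/4)*0)*(6 + 2) = 20 + 2*(-4 + 0)*8 = 20 + 2*(-4)*8 = 20 - 64 = -44)
T(V) = 24/7 (T(V) = (8/7)*3 = 24/7)
Q*t(T(-1)) = -44*24/7 = -1056/7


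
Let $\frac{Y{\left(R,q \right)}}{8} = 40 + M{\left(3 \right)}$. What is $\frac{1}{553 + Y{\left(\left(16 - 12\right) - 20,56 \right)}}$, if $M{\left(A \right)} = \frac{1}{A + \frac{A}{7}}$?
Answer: $\frac{3}{2626} \approx 0.0011424$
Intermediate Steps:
$M{\left(A \right)} = \frac{7}{8 A}$ ($M{\left(A \right)} = \frac{1}{A + A \frac{1}{7}} = \frac{1}{A + \frac{A}{7}} = \frac{1}{\frac{8}{7} A} = \frac{7}{8 A}$)
$Y{\left(R,q \right)} = \frac{967}{3}$ ($Y{\left(R,q \right)} = 8 \left(40 + \frac{7}{8 \cdot 3}\right) = 8 \left(40 + \frac{7}{8} \cdot \frac{1}{3}\right) = 8 \left(40 + \frac{7}{24}\right) = 8 \cdot \frac{967}{24} = \frac{967}{3}$)
$\frac{1}{553 + Y{\left(\left(16 - 12\right) - 20,56 \right)}} = \frac{1}{553 + \frac{967}{3}} = \frac{1}{\frac{2626}{3}} = \frac{3}{2626}$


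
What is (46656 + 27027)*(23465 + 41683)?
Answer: 4800300084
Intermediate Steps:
(46656 + 27027)*(23465 + 41683) = 73683*65148 = 4800300084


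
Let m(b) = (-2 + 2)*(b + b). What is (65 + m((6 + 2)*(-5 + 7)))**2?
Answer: 4225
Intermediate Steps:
m(b) = 0 (m(b) = 0*(2*b) = 0)
(65 + m((6 + 2)*(-5 + 7)))**2 = (65 + 0)**2 = 65**2 = 4225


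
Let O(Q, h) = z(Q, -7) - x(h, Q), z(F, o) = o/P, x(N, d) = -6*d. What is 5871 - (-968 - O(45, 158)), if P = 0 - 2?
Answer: 14225/2 ≈ 7112.5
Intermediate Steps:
P = -2
z(F, o) = -o/2 (z(F, o) = o/(-2) = o*(-½) = -o/2)
O(Q, h) = 7/2 + 6*Q (O(Q, h) = -½*(-7) - (-6)*Q = 7/2 + 6*Q)
5871 - (-968 - O(45, 158)) = 5871 - (-968 - (7/2 + 6*45)) = 5871 - (-968 - (7/2 + 270)) = 5871 - (-968 - 1*547/2) = 5871 - (-968 - 547/2) = 5871 - 1*(-2483/2) = 5871 + 2483/2 = 14225/2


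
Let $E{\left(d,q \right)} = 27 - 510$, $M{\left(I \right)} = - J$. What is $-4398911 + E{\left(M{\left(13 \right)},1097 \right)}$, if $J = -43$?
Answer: $-4399394$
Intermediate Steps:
$M{\left(I \right)} = 43$ ($M{\left(I \right)} = \left(-1\right) \left(-43\right) = 43$)
$E{\left(d,q \right)} = -483$
$-4398911 + E{\left(M{\left(13 \right)},1097 \right)} = -4398911 - 483 = -4399394$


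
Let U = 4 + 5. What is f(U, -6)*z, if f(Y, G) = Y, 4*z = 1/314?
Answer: 9/1256 ≈ 0.0071656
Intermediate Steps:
z = 1/1256 (z = (1/4)/314 = (1/4)*(1/314) = 1/1256 ≈ 0.00079618)
U = 9
f(U, -6)*z = 9*(1/1256) = 9/1256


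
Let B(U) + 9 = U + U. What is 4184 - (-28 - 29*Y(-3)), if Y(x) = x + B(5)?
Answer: 4154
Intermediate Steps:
B(U) = -9 + 2*U (B(U) = -9 + (U + U) = -9 + 2*U)
Y(x) = 1 + x (Y(x) = x + (-9 + 2*5) = x + (-9 + 10) = x + 1 = 1 + x)
4184 - (-28 - 29*Y(-3)) = 4184 - (-28 - 29*(1 - 3)) = 4184 - (-28 - 29*(-2)) = 4184 - (-28 + 58) = 4184 - 1*30 = 4184 - 30 = 4154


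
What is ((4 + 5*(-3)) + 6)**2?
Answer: 25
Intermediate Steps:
((4 + 5*(-3)) + 6)**2 = ((4 - 15) + 6)**2 = (-11 + 6)**2 = (-5)**2 = 25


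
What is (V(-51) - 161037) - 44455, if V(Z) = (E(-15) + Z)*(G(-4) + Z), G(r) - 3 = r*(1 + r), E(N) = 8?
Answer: -203944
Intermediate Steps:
G(r) = 3 + r*(1 + r)
V(Z) = (8 + Z)*(15 + Z) (V(Z) = (8 + Z)*((3 - 4 + (-4)**2) + Z) = (8 + Z)*((3 - 4 + 16) + Z) = (8 + Z)*(15 + Z))
(V(-51) - 161037) - 44455 = ((120 + (-51)**2 + 23*(-51)) - 161037) - 44455 = ((120 + 2601 - 1173) - 161037) - 44455 = (1548 - 161037) - 44455 = -159489 - 44455 = -203944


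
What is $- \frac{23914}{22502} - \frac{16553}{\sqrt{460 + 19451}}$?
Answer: $- \frac{11957}{11251} - \frac{16553 \sqrt{19911}}{19911} \approx -118.37$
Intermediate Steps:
$- \frac{23914}{22502} - \frac{16553}{\sqrt{460 + 19451}} = \left(-23914\right) \frac{1}{22502} - \frac{16553}{\sqrt{19911}} = - \frac{11957}{11251} - 16553 \frac{\sqrt{19911}}{19911} = - \frac{11957}{11251} - \frac{16553 \sqrt{19911}}{19911}$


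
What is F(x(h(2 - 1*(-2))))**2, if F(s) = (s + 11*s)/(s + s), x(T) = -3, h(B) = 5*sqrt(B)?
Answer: 36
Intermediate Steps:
F(s) = 6 (F(s) = (12*s)/((2*s)) = (12*s)*(1/(2*s)) = 6)
F(x(h(2 - 1*(-2))))**2 = 6**2 = 36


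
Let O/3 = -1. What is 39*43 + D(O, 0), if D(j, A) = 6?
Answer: 1683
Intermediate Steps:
O = -3 (O = 3*(-1) = -3)
39*43 + D(O, 0) = 39*43 + 6 = 1677 + 6 = 1683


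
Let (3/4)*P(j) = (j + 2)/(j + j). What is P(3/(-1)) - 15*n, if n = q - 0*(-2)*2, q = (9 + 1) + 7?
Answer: -2293/9 ≈ -254.78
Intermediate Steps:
P(j) = 2*(2 + j)/(3*j) (P(j) = 4*((j + 2)/(j + j))/3 = 4*((2 + j)/((2*j)))/3 = 4*((2 + j)*(1/(2*j)))/3 = 4*((2 + j)/(2*j))/3 = 2*(2 + j)/(3*j))
q = 17 (q = 10 + 7 = 17)
n = 17 (n = 17 - 0*(-2)*2 = 17 - 0*2 = 17 - 1*0 = 17 + 0 = 17)
P(3/(-1)) - 15*n = 2*(2 + 3/(-1))/(3*((3/(-1)))) - 15*17 = 2*(2 + 3*(-1))/(3*((3*(-1)))) - 255 = (⅔)*(2 - 3)/(-3) - 255 = (⅔)*(-⅓)*(-1) - 255 = 2/9 - 255 = -2293/9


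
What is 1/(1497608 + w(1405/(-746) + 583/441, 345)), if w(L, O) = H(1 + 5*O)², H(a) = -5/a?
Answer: 2979076/4461488050233 ≈ 6.6773e-7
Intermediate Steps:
w(L, O) = 25/(1 + 5*O)² (w(L, O) = (-5/(1 + 5*O))² = 25/(1 + 5*O)²)
1/(1497608 + w(1405/(-746) + 583/441, 345)) = 1/(1497608 + 25/(1 + 5*345)²) = 1/(1497608 + 25/(1 + 1725)²) = 1/(1497608 + 25/1726²) = 1/(1497608 + 25*(1/2979076)) = 1/(1497608 + 25/2979076) = 1/(4461488050233/2979076) = 2979076/4461488050233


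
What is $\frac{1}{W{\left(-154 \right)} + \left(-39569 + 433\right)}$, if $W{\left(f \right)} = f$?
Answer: $- \frac{1}{39290} \approx -2.5452 \cdot 10^{-5}$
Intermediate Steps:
$\frac{1}{W{\left(-154 \right)} + \left(-39569 + 433\right)} = \frac{1}{-154 + \left(-39569 + 433\right)} = \frac{1}{-154 - 39136} = \frac{1}{-39290} = - \frac{1}{39290}$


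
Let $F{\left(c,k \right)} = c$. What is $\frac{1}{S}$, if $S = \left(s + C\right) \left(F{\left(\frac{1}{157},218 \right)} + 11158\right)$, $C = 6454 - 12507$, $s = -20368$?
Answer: $- \frac{157}{46284492747} \approx -3.3921 \cdot 10^{-9}$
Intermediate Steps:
$C = -6053$ ($C = 6454 - 12507 = -6053$)
$S = - \frac{46284492747}{157}$ ($S = \left(-20368 - 6053\right) \left(\frac{1}{157} + 11158\right) = - 26421 \left(\frac{1}{157} + 11158\right) = \left(-26421\right) \frac{1751807}{157} = - \frac{46284492747}{157} \approx -2.9481 \cdot 10^{8}$)
$\frac{1}{S} = \frac{1}{- \frac{46284492747}{157}} = - \frac{157}{46284492747}$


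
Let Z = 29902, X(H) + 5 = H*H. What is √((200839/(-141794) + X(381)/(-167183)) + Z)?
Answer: √18193665878902356186/24667582 ≈ 172.92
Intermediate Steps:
X(H) = -5 + H² (X(H) = -5 + H*H = -5 + H²)
√((200839/(-141794) + X(381)/(-167183)) + Z) = √((200839/(-141794) + (-5 + 381²)/(-167183)) + 29902) = √((200839*(-1/141794) + (-5 + 145161)*(-1/167183)) + 29902) = √((-200839/141794 + 145156*(-1/167183)) + 29902) = √((-200839/141794 - 145156/167183) + 29902) = √(-56357041/24667582 + 29902) = √(737553679923/24667582) = √18193665878902356186/24667582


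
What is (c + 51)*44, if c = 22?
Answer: 3212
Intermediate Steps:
(c + 51)*44 = (22 + 51)*44 = 73*44 = 3212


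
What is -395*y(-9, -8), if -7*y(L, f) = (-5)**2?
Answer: 9875/7 ≈ 1410.7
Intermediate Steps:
y(L, f) = -25/7 (y(L, f) = -1/7*(-5)**2 = -1/7*25 = -25/7)
-395*y(-9, -8) = -395*(-25/7) = 9875/7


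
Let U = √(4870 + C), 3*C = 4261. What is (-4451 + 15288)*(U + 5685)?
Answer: 61608345 + 10837*√56613/3 ≈ 6.2468e+7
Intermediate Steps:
C = 4261/3 (C = (⅓)*4261 = 4261/3 ≈ 1420.3)
U = √56613/3 (U = √(4870 + 4261/3) = √(18871/3) = √56613/3 ≈ 79.312)
(-4451 + 15288)*(U + 5685) = (-4451 + 15288)*(√56613/3 + 5685) = 10837*(5685 + √56613/3) = 61608345 + 10837*√56613/3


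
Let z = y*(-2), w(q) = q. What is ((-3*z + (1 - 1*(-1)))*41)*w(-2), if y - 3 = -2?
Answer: -656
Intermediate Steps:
y = 1 (y = 3 - 2 = 1)
z = -2 (z = 1*(-2) = -2)
((-3*z + (1 - 1*(-1)))*41)*w(-2) = ((-3*(-2) + (1 - 1*(-1)))*41)*(-2) = ((6 + (1 + 1))*41)*(-2) = ((6 + 2)*41)*(-2) = (8*41)*(-2) = 328*(-2) = -656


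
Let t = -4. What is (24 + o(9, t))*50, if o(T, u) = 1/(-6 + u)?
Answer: 1195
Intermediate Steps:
(24 + o(9, t))*50 = (24 + 1/(-6 - 4))*50 = (24 + 1/(-10))*50 = (24 - ⅒)*50 = (239/10)*50 = 1195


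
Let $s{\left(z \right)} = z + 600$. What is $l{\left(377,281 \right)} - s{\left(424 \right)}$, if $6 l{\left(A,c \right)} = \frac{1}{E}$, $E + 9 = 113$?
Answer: $- \frac{638975}{624} \approx -1024.0$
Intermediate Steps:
$s{\left(z \right)} = 600 + z$
$E = 104$ ($E = -9 + 113 = 104$)
$l{\left(A,c \right)} = \frac{1}{624}$ ($l{\left(A,c \right)} = \frac{1}{6 \cdot 104} = \frac{1}{6} \cdot \frac{1}{104} = \frac{1}{624}$)
$l{\left(377,281 \right)} - s{\left(424 \right)} = \frac{1}{624} - \left(600 + 424\right) = \frac{1}{624} - 1024 = - \frac{638975}{624}$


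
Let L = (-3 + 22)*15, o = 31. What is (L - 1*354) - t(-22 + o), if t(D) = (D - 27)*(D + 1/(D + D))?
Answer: 94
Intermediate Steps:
L = 285 (L = 19*15 = 285)
t(D) = (-27 + D)*(D + 1/(2*D))
(L - 1*354) - t(-22 + o) = (285 - 1*354) - (1/2 + (-22 + 31)**2 - 27*(-22 + 31) - 27/(2*(-22 + 31))) = (285 - 354) - (1/2 + 9**2 - 27*9 - 27/2/9) = -69 - (1/2 + 81 - 243 - 27/2*1/9) = -69 - (1/2 + 81 - 243 - 3/2) = -69 - 1*(-163) = -69 + 163 = 94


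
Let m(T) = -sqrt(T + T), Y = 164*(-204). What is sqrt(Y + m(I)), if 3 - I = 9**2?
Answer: sqrt(-33456 - 2*I*sqrt(39)) ≈ 0.0341 - 182.91*I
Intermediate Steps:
I = -78 (I = 3 - 1*9**2 = 3 - 1*81 = 3 - 81 = -78)
Y = -33456
m(T) = -sqrt(2)*sqrt(T) (m(T) = -sqrt(2*T) = -sqrt(2)*sqrt(T))
sqrt(Y + m(I)) = sqrt(-33456 - sqrt(2)*sqrt(-78)) = sqrt(-33456 - sqrt(2)*I*sqrt(78)) = sqrt(-33456 - 2*I*sqrt(39))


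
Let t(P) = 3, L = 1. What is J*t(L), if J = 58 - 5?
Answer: 159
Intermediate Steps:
J = 53
J*t(L) = 53*3 = 159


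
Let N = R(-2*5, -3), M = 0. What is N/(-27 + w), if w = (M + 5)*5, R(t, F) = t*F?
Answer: -15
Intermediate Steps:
R(t, F) = F*t
N = 30 (N = -(-6)*5 = -3*(-10) = 30)
w = 25 (w = (0 + 5)*5 = 5*5 = 25)
N/(-27 + w) = 30/(-27 + 25) = 30/(-2) = -1/2*30 = -15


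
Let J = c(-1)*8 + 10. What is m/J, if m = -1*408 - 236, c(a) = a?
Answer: -322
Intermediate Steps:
J = 2 (J = -1*8 + 10 = -8 + 10 = 2)
m = -644 (m = -408 - 236 = -644)
m/J = -644/2 = -644*1/2 = -322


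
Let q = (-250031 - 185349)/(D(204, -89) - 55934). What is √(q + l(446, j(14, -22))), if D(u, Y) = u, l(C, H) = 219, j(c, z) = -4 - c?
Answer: 5*√281776453/5573 ≈ 15.060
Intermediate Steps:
q = 43538/5573 (q = (-250031 - 185349)/(204 - 55934) = -435380/(-55730) = -435380*(-1/55730) = 43538/5573 ≈ 7.8123)
√(q + l(446, j(14, -22))) = √(43538/5573 + 219) = √(1264025/5573) = 5*√281776453/5573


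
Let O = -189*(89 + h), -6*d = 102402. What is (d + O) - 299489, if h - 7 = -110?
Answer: -313910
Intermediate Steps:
h = -103 (h = 7 - 110 = -103)
d = -17067 (d = -⅙*102402 = -17067)
O = 2646 (O = -189*(89 - 103) = -189*(-14) = 2646)
(d + O) - 299489 = (-17067 + 2646) - 299489 = -14421 - 299489 = -313910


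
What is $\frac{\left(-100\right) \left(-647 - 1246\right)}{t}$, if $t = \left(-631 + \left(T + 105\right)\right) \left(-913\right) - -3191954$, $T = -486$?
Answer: $\frac{6310}{137197} \approx 0.045992$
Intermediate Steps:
$t = 4115910$ ($t = \left(-631 + \left(-486 + 105\right)\right) \left(-913\right) - -3191954 = \left(-631 - 381\right) \left(-913\right) + 3191954 = \left(-1012\right) \left(-913\right) + 3191954 = 923956 + 3191954 = 4115910$)
$\frac{\left(-100\right) \left(-647 - 1246\right)}{t} = \frac{\left(-100\right) \left(-647 - 1246\right)}{4115910} = \left(-100\right) \left(-1893\right) \frac{1}{4115910} = 189300 \cdot \frac{1}{4115910} = \frac{6310}{137197}$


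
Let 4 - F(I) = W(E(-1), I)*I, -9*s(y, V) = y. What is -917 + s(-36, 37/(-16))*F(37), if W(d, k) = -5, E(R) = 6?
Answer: -161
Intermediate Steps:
s(y, V) = -y/9
F(I) = 4 + 5*I (F(I) = 4 - (-5)*I = 4 + 5*I)
-917 + s(-36, 37/(-16))*F(37) = -917 + (-⅑*(-36))*(4 + 5*37) = -917 + 4*(4 + 185) = -917 + 4*189 = -917 + 756 = -161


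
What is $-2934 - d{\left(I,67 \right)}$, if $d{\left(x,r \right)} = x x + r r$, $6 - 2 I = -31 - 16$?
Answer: $- \frac{32501}{4} \approx -8125.3$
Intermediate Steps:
$I = \frac{53}{2}$ ($I = 3 - \frac{-31 - 16}{2} = 3 - - \frac{47}{2} = 3 + \frac{47}{2} = \frac{53}{2} \approx 26.5$)
$d{\left(x,r \right)} = r^{2} + x^{2}$ ($d{\left(x,r \right)} = x^{2} + r^{2} = r^{2} + x^{2}$)
$-2934 - d{\left(I,67 \right)} = -2934 - \left(67^{2} + \left(\frac{53}{2}\right)^{2}\right) = -2934 - \left(4489 + \frac{2809}{4}\right) = -2934 - \frac{20765}{4} = - \frac{32501}{4}$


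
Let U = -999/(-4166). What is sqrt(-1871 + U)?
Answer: I*sqrt(32468083442)/4166 ≈ 43.252*I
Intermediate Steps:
U = 999/4166 (U = -999*(-1/4166) = 999/4166 ≈ 0.23980)
sqrt(-1871 + U) = sqrt(-1871 + 999/4166) = sqrt(-7793587/4166) = I*sqrt(32468083442)/4166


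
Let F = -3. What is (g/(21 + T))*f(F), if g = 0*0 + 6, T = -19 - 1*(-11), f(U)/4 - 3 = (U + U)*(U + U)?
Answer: 72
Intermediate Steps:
f(U) = 12 + 16*U**2 (f(U) = 12 + 4*((U + U)*(U + U)) = 12 + 4*((2*U)*(2*U)) = 12 + 4*(4*U**2) = 12 + 16*U**2)
T = -8 (T = -19 + 11 = -8)
g = 6 (g = 0 + 6 = 6)
(g/(21 + T))*f(F) = (6/(21 - 8))*(12 + 16*(-3)**2) = (6/13)*(12 + 16*9) = ((1/13)*6)*(12 + 144) = (6/13)*156 = 72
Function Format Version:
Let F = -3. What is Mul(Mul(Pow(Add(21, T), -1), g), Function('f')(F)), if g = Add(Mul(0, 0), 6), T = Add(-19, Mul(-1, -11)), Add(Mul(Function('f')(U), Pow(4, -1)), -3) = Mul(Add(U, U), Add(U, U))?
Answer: 72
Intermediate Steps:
Function('f')(U) = Add(12, Mul(16, Pow(U, 2))) (Function('f')(U) = Add(12, Mul(4, Mul(Add(U, U), Add(U, U)))) = Add(12, Mul(4, Mul(Mul(2, U), Mul(2, U)))) = Add(12, Mul(4, Mul(4, Pow(U, 2)))) = Add(12, Mul(16, Pow(U, 2))))
T = -8 (T = Add(-19, 11) = -8)
g = 6 (g = Add(0, 6) = 6)
Mul(Mul(Pow(Add(21, T), -1), g), Function('f')(F)) = Mul(Mul(Pow(Add(21, -8), -1), 6), Add(12, Mul(16, Pow(-3, 2)))) = Mul(Mul(Pow(13, -1), 6), Add(12, Mul(16, 9))) = Mul(Mul(Rational(1, 13), 6), Add(12, 144)) = Mul(Rational(6, 13), 156) = 72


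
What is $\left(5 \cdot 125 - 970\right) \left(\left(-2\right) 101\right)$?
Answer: $69690$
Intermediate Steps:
$\left(5 \cdot 125 - 970\right) \left(\left(-2\right) 101\right) = \left(625 - 970\right) \left(-202\right) = \left(-345\right) \left(-202\right) = 69690$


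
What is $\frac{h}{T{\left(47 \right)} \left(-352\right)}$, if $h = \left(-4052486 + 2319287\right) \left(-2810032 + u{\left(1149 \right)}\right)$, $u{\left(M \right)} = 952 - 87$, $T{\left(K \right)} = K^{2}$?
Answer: $- \frac{4868845435233}{777568} \approx -6.2616 \cdot 10^{6}$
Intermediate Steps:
$u{\left(M \right)} = 865$
$h = 4868845435233$ ($h = \left(-4052486 + 2319287\right) \left(-2810032 + 865\right) = \left(-1733199\right) \left(-2809167\right) = 4868845435233$)
$\frac{h}{T{\left(47 \right)} \left(-352\right)} = \frac{4868845435233}{47^{2} \left(-352\right)} = \frac{4868845435233}{2209 \left(-352\right)} = \frac{4868845435233}{-777568} = 4868845435233 \left(- \frac{1}{777568}\right) = - \frac{4868845435233}{777568}$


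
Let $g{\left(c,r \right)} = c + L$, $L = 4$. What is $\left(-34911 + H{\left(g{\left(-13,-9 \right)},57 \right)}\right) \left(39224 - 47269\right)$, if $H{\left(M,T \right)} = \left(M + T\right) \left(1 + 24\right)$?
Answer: $271204995$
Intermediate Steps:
$g{\left(c,r \right)} = 4 + c$ ($g{\left(c,r \right)} = c + 4 = 4 + c$)
$H{\left(M,T \right)} = 25 M + 25 T$ ($H{\left(M,T \right)} = \left(M + T\right) 25 = 25 M + 25 T$)
$\left(-34911 + H{\left(g{\left(-13,-9 \right)},57 \right)}\right) \left(39224 - 47269\right) = \left(-34911 + \left(25 \left(4 - 13\right) + 25 \cdot 57\right)\right) \left(39224 - 47269\right) = \left(-34911 + \left(25 \left(-9\right) + 1425\right)\right) \left(-8045\right) = \left(-34911 + \left(-225 + 1425\right)\right) \left(-8045\right) = \left(-34911 + 1200\right) \left(-8045\right) = \left(-33711\right) \left(-8045\right) = 271204995$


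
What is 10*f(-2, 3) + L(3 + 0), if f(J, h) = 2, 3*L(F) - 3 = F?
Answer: 22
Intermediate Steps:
L(F) = 1 + F/3
10*f(-2, 3) + L(3 + 0) = 10*2 + (1 + (3 + 0)/3) = 20 + (1 + (1/3)*3) = 20 + (1 + 1) = 20 + 2 = 22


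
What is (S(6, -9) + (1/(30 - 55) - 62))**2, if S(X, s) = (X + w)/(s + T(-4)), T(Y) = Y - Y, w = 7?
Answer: 204032656/50625 ≈ 4030.3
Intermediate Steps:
T(Y) = 0
S(X, s) = (7 + X)/s (S(X, s) = (X + 7)/(s + 0) = (7 + X)/s)
(S(6, -9) + (1/(30 - 55) - 62))**2 = ((7 + 6)/(-9) + (1/(30 - 55) - 62))**2 = (-1/9*13 + (1/(-25) - 62))**2 = (-13/9 + (-1/25 - 62))**2 = (-13/9 - 1551/25)**2 = (-14284/225)**2 = 204032656/50625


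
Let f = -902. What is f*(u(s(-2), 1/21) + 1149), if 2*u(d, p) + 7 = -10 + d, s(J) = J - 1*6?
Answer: -1025123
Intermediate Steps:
s(J) = -6 + J (s(J) = J - 6 = -6 + J)
u(d, p) = -17/2 + d/2 (u(d, p) = -7/2 + (-10 + d)/2 = -7/2 + (-5 + d/2) = -17/2 + d/2)
f*(u(s(-2), 1/21) + 1149) = -902*((-17/2 + (-6 - 2)/2) + 1149) = -902*((-17/2 + (1/2)*(-8)) + 1149) = -902*((-17/2 - 4) + 1149) = -902*(-25/2 + 1149) = -902*2273/2 = -1025123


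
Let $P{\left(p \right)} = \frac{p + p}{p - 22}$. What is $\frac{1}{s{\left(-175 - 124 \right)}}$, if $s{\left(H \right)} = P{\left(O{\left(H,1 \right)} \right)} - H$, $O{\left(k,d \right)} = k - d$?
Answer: $\frac{161}{48439} \approx 0.0033238$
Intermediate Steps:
$P{\left(p \right)} = \frac{2 p}{-22 + p}$
$s{\left(H \right)} = - H + \frac{2 \left(-1 + H\right)}{-23 + H}$ ($s{\left(H \right)} = \frac{2 \left(H - 1\right)}{-22 + \left(H - 1\right)} - H = \frac{2 \left(-1 + H\right)}{-22 + \left(-1 + H\right)} - H = \frac{2 \left(-1 + H\right)}{-23 + H} - H = - H + \frac{2 \left(-1 + H\right)}{-23 + H}$)
$\frac{1}{s{\left(-175 - 124 \right)}} = \frac{1}{\frac{1}{-23 - 299} \left(-2 - \left(-175 - 124\right)^{2} + 25 \left(-175 - 124\right)\right)} = \frac{1}{\frac{1}{-23 - 299} \left(-2 - \left(-299\right)^{2} + 25 \left(-299\right)\right)} = \frac{1}{\frac{1}{-322} \left(-2 - 89401 - 7475\right)} = \frac{1}{\left(- \frac{1}{322}\right) \left(-2 - 89401 - 7475\right)} = \frac{1}{\left(- \frac{1}{322}\right) \left(-96878\right)} = \frac{1}{\frac{48439}{161}} = \frac{161}{48439}$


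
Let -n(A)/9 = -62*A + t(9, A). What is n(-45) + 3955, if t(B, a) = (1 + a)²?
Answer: -38579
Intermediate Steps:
n(A) = -9*(1 + A)² + 558*A (n(A) = -9*(-62*A + (1 + A)²) = -9*((1 + A)² - 62*A) = -9*(1 + A)² + 558*A)
n(-45) + 3955 = (-9*(1 - 45)² + 558*(-45)) + 3955 = (-9*(-44)² - 25110) + 3955 = (-9*1936 - 25110) + 3955 = (-17424 - 25110) + 3955 = -42534 + 3955 = -38579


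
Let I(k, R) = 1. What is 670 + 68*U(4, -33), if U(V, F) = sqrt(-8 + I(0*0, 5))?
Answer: 670 + 68*I*sqrt(7) ≈ 670.0 + 179.91*I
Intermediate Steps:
U(V, F) = I*sqrt(7) (U(V, F) = sqrt(-8 + 1) = sqrt(-7) = I*sqrt(7))
670 + 68*U(4, -33) = 670 + 68*(I*sqrt(7)) = 670 + 68*I*sqrt(7)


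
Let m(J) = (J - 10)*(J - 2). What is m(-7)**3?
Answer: 3581577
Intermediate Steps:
m(J) = (-10 + J)*(-2 + J)
m(-7)**3 = (20 + (-7)**2 - 12*(-7))**3 = (20 + 49 + 84)**3 = 153**3 = 3581577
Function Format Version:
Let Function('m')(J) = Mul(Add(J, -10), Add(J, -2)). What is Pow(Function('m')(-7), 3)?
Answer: 3581577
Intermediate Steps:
Function('m')(J) = Mul(Add(-10, J), Add(-2, J))
Pow(Function('m')(-7), 3) = Pow(Add(20, Pow(-7, 2), Mul(-12, -7)), 3) = Pow(Add(20, 49, 84), 3) = Pow(153, 3) = 3581577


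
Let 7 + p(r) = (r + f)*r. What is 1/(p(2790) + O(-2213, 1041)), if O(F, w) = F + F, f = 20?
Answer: 1/7835467 ≈ 1.2762e-7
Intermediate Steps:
O(F, w) = 2*F
p(r) = -7 + r*(20 + r) (p(r) = -7 + (r + 20)*r = -7 + (20 + r)*r = -7 + r*(20 + r))
1/(p(2790) + O(-2213, 1041)) = 1/((-7 + 2790² + 20*2790) + 2*(-2213)) = 1/((-7 + 7784100 + 55800) - 4426) = 1/(7839893 - 4426) = 1/7835467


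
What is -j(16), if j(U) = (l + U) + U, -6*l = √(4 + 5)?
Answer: -63/2 ≈ -31.500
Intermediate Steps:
l = -½ (l = -√(4 + 5)/6 = -√9/6 = -⅙*3 = -½ ≈ -0.50000)
j(U) = -½ + 2*U (j(U) = (-½ + U) + U = -½ + 2*U)
-j(16) = -(-½ + 2*16) = -(-½ + 32) = -1*63/2 = -63/2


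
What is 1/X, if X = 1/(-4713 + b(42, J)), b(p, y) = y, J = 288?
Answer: -4425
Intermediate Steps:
X = -1/4425 (X = 1/(-4713 + 288) = 1/(-4425) = -1/4425 ≈ -0.00022599)
1/X = 1/(-1/4425) = -4425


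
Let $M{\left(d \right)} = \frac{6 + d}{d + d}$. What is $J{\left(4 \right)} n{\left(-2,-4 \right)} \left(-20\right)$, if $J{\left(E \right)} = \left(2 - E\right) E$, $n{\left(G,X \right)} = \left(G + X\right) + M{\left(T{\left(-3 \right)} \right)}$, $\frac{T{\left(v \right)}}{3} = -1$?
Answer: $-1040$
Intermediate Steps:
$T{\left(v \right)} = -3$ ($T{\left(v \right)} = 3 \left(-1\right) = -3$)
$M{\left(d \right)} = \frac{6 + d}{2 d}$
$n{\left(G,X \right)} = - \frac{1}{2} + G + X$ ($n{\left(G,X \right)} = \left(G + X\right) + \frac{6 - 3}{2 \left(-3\right)} = \left(G + X\right) + \frac{1}{2} \left(- \frac{1}{3}\right) 3 = \left(G + X\right) - \frac{1}{2} = - \frac{1}{2} + G + X$)
$J{\left(E \right)} = E \left(2 - E\right)$
$J{\left(4 \right)} n{\left(-2,-4 \right)} \left(-20\right) = 4 \left(2 - 4\right) \left(- \frac{1}{2} - 2 - 4\right) \left(-20\right) = 4 \left(2 - 4\right) \left(- \frac{13}{2}\right) \left(-20\right) = 4 \left(-2\right) \left(- \frac{13}{2}\right) \left(-20\right) = \left(-8\right) \left(- \frac{13}{2}\right) \left(-20\right) = 52 \left(-20\right) = -1040$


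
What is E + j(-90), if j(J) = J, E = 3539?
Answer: 3449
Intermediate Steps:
E + j(-90) = 3539 - 90 = 3449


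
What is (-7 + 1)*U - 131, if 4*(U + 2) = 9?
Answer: -265/2 ≈ -132.50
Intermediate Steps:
U = ¼ (U = -2 + (¼)*9 = -2 + 9/4 = ¼ ≈ 0.25000)
(-7 + 1)*U - 131 = (-7 + 1)*(¼) - 131 = -6*¼ - 131 = -3/2 - 131 = -265/2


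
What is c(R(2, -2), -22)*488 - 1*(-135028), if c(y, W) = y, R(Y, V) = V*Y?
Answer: 133076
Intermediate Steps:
c(R(2, -2), -22)*488 - 1*(-135028) = -2*2*488 - 1*(-135028) = -4*488 + 135028 = -1952 + 135028 = 133076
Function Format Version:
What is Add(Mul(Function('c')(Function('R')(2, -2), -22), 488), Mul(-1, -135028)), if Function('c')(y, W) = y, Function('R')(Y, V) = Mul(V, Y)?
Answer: 133076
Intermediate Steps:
Add(Mul(Function('c')(Function('R')(2, -2), -22), 488), Mul(-1, -135028)) = Add(Mul(Mul(-2, 2), 488), Mul(-1, -135028)) = Add(Mul(-4, 488), 135028) = Add(-1952, 135028) = 133076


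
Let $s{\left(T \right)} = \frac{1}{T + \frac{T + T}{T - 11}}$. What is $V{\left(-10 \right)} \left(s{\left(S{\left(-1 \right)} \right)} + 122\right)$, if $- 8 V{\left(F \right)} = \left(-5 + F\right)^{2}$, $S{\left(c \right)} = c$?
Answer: $- \frac{6795}{2} \approx -3397.5$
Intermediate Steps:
$V{\left(F \right)} = - \frac{\left(-5 + F\right)^{2}}{8}$
$s{\left(T \right)} = \frac{1}{T + \frac{2 T}{-11 + T}}$
$V{\left(-10 \right)} \left(s{\left(S{\left(-1 \right)} \right)} + 122\right) = - \frac{\left(-5 - 10\right)^{2}}{8} \left(\frac{-11 - 1}{\left(-1\right) \left(-9 - 1\right)} + 122\right) = - \frac{\left(-15\right)^{2}}{8} \left(\left(-1\right) \frac{1}{-10} \left(-12\right) + 122\right) = \left(- \frac{1}{8}\right) 225 \left(\left(-1\right) \left(- \frac{1}{10}\right) \left(-12\right) + 122\right) = - \frac{225 \left(- \frac{6}{5} + 122\right)}{8} = \left(- \frac{225}{8}\right) \frac{604}{5} = - \frac{6795}{2}$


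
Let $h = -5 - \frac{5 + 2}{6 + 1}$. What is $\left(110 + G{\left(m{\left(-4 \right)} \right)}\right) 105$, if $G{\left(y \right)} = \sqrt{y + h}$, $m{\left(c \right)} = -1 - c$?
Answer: $11550 + 105 i \sqrt{3} \approx 11550.0 + 181.87 i$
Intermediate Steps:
$h = -6$ ($h = -5 - \frac{7}{7} = -5 - 7 \cdot \frac{1}{7} = -5 - 1 = -6$)
$G{\left(y \right)} = \sqrt{-6 + y}$ ($G{\left(y \right)} = \sqrt{y - 6} = \sqrt{-6 + y}$)
$\left(110 + G{\left(m{\left(-4 \right)} \right)}\right) 105 = \left(110 + \sqrt{-6 - -3}\right) 105 = \left(110 + \sqrt{-6 + \left(-1 + 4\right)}\right) 105 = \left(110 + \sqrt{-6 + 3}\right) 105 = \left(110 + \sqrt{-3}\right) 105 = \left(110 + i \sqrt{3}\right) 105 = 11550 + 105 i \sqrt{3}$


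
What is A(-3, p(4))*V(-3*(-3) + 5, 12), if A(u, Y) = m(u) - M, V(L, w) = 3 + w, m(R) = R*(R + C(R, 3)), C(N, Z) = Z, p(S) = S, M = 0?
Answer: 0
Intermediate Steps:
m(R) = R*(3 + R) (m(R) = R*(R + 3) = R*(3 + R))
A(u, Y) = u*(3 + u) (A(u, Y) = u*(3 + u) - 1*0 = u*(3 + u) + 0 = u*(3 + u))
A(-3, p(4))*V(-3*(-3) + 5, 12) = (-3*(3 - 3))*(3 + 12) = -3*0*15 = 0*15 = 0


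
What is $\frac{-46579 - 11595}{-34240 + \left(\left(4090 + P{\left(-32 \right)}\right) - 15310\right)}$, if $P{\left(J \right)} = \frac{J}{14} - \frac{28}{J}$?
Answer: $\frac{3257744}{2545839} \approx 1.2796$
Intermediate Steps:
$P{\left(J \right)} = - \frac{28}{J} + \frac{J}{14}$ ($P{\left(J \right)} = J \frac{1}{14} - \frac{28}{J} = \frac{J}{14} - \frac{28}{J} = - \frac{28}{J} + \frac{J}{14}$)
$\frac{-46579 - 11595}{-34240 + \left(\left(4090 + P{\left(-32 \right)}\right) - 15310\right)} = \frac{-46579 - 11595}{-34240 + \left(\left(4090 + \left(- \frac{28}{-32} + \frac{1}{14} \left(-32\right)\right)\right) - 15310\right)} = - \frac{58174}{-34240 + \left(\left(4090 - \frac{79}{56}\right) - 15310\right)} = - \frac{58174}{-34240 + \left(\frac{228961}{56} - 15310\right)} = - \frac{58174}{-34240 - \frac{628399}{56}} = - \frac{58174}{- \frac{2545839}{56}} = \left(-58174\right) \left(- \frac{56}{2545839}\right) = \frac{3257744}{2545839}$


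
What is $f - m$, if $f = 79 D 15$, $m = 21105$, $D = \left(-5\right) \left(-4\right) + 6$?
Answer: $9705$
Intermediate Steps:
$D = 26$ ($D = 20 + 6 = 26$)
$f = 30810$ ($f = 79 \cdot 26 \cdot 15 = 2054 \cdot 15 = 30810$)
$f - m = 30810 - 21105 = 9705$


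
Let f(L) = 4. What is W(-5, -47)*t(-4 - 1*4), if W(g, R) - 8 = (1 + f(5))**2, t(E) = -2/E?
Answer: 33/4 ≈ 8.2500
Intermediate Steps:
W(g, R) = 33 (W(g, R) = 8 + (1 + 4)**2 = 8 + 5**2 = 8 + 25 = 33)
W(-5, -47)*t(-4 - 1*4) = 33*(-2/(-4 - 1*4)) = 33*(-2/(-4 - 4)) = 33*(-2/(-8)) = 33*(-2*(-1/8)) = 33*(1/4) = 33/4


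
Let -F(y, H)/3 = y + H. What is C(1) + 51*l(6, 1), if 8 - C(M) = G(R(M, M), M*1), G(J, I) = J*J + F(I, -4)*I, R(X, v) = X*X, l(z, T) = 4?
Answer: 202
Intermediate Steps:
F(y, H) = -3*H - 3*y (F(y, H) = -3*(y + H) = -3*(H + y) = -3*H - 3*y)
R(X, v) = X**2
G(J, I) = J**2 + I*(12 - 3*I) (G(J, I) = J*J + (-3*(-4) - 3*I)*I = J**2 + (12 - 3*I)*I = J**2 + I*(12 - 3*I))
C(M) = 8 - M**4 + 3*M*(-4 + M) (C(M) = 8 - ((M**2)**2 - 3*M*1*(-4 + M*1)) = 8 - (M**4 - 3*M*(-4 + M)) = 8 + (-M**4 + 3*M*(-4 + M)) = 8 - M**4 + 3*M*(-4 + M))
C(1) + 51*l(6, 1) = (8 - 1*1**4 + 3*1*(-4 + 1)) + 51*4 = (8 - 1*1 + 3*1*(-3)) + 204 = (8 - 1 - 9) + 204 = -2 + 204 = 202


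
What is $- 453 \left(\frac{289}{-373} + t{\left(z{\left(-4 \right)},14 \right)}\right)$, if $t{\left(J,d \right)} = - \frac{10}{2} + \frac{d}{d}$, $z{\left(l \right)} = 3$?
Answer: $\frac{806793}{373} \approx 2163.0$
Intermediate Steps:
$t{\left(J,d \right)} = -4$ ($t{\left(J,d \right)} = \left(-10\right) \frac{1}{2} + 1 = -5 + 1 = -4$)
$- 453 \left(\frac{289}{-373} + t{\left(z{\left(-4 \right)},14 \right)}\right) = - 453 \left(\frac{289}{-373} - 4\right) = - 453 \left(289 \left(- \frac{1}{373}\right) - 4\right) = - 453 \left(- \frac{289}{373} - 4\right) = \left(-453\right) \left(- \frac{1781}{373}\right) = \frac{806793}{373}$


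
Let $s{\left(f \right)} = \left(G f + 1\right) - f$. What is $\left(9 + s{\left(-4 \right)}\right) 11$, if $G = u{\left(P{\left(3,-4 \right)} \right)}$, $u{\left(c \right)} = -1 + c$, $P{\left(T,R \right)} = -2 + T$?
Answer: $154$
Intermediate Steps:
$G = 0$ ($G = -1 + \left(-2 + 3\right) = -1 + 1 = 0$)
$s{\left(f \right)} = 1 - f$ ($s{\left(f \right)} = \left(0 f + 1\right) - f = \left(0 + 1\right) - f = 1 - f$)
$\left(9 + s{\left(-4 \right)}\right) 11 = \left(9 + \left(1 - -4\right)\right) 11 = \left(9 + \left(1 + 4\right)\right) 11 = \left(9 + 5\right) 11 = 14 \cdot 11 = 154$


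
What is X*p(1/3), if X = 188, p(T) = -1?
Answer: -188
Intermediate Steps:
X*p(1/3) = 188*(-1) = -188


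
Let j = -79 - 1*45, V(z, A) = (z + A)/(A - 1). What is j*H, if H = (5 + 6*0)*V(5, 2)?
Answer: -4340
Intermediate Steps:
V(z, A) = (A + z)/(-1 + A)
H = 35 (H = (5 + 6*0)*((2 + 5)/(-1 + 2)) = (5 + 0)*(7/1) = 5*(1*7) = 5*7 = 35)
j = -124 (j = -79 - 45 = -124)
j*H = -124*35 = -4340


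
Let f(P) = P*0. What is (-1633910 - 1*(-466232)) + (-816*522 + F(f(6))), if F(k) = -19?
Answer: -1593649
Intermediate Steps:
f(P) = 0
(-1633910 - 1*(-466232)) + (-816*522 + F(f(6))) = (-1633910 - 1*(-466232)) + (-816*522 - 19) = (-1633910 + 466232) + (-425952 - 19) = -1167678 - 425971 = -1593649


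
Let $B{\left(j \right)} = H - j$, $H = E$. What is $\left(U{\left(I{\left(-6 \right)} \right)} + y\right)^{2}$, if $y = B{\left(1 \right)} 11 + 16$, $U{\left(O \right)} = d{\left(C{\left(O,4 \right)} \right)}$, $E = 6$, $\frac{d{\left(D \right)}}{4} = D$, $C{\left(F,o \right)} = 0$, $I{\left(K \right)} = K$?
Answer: $5041$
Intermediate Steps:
$d{\left(D \right)} = 4 D$
$H = 6$
$U{\left(O \right)} = 0$ ($U{\left(O \right)} = 4 \cdot 0 = 0$)
$B{\left(j \right)} = 6 - j$
$y = 71$ ($y = \left(6 - 1\right) 11 + 16 = 5 \cdot 11 + 16 = 55 + 16 = 71$)
$\left(U{\left(I{\left(-6 \right)} \right)} + y\right)^{2} = \left(0 + 71\right)^{2} = 71^{2} = 5041$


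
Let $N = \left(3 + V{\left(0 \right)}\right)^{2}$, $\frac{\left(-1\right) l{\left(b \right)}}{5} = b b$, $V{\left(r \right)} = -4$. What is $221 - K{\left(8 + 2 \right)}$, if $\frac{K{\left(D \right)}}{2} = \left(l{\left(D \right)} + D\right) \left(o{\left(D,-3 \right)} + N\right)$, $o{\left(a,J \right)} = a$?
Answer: $11001$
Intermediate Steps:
$l{\left(b \right)} = - 5 b^{2}$ ($l{\left(b \right)} = - 5 b b = - 5 b^{2}$)
$N = 1$ ($N = \left(3 - 4\right)^{2} = \left(-1\right)^{2} = 1$)
$K{\left(D \right)} = 2 \left(1 + D\right) \left(D - 5 D^{2}\right)$ ($K{\left(D \right)} = 2 \left(- 5 D^{2} + D\right) \left(D + 1\right) = 2 \left(D - 5 D^{2}\right) \left(1 + D\right) = 2 \left(1 + D\right) \left(D - 5 D^{2}\right)$)
$221 - K{\left(8 + 2 \right)} = 221 - 2 \left(8 + 2\right) \left(1 - 5 \left(8 + 2\right)^{2} - 4 \left(8 + 2\right)\right) = 221 - 2 \cdot 10 \left(1 - 5 \cdot 10^{2} - 40\right) = 221 - 2 \cdot 10 \left(1 - 500 - 40\right) = 221 - 2 \cdot 10 \left(-539\right) = 221 - -10780 = 221 + 10780 = 11001$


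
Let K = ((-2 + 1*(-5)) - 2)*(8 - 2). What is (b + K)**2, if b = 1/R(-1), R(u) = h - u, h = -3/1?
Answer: 11881/4 ≈ 2970.3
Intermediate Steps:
h = -3 (h = -3*1 = -3)
R(u) = -3 - u
b = -1/2 (b = 1/(-3 - 1*(-1)) = 1/(-3 + 1) = 1/(-2) = -1/2 ≈ -0.50000)
K = -54 (K = ((-2 - 5) - 2)*6 = (-7 - 2)*6 = -9*6 = -54)
(b + K)**2 = (-1/2 - 54)**2 = (-109/2)**2 = 11881/4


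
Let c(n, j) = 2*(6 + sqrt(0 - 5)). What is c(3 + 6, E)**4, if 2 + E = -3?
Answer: 3856 + 11904*I*sqrt(5) ≈ 3856.0 + 26618.0*I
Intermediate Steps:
E = -5 (E = -2 - 3 = -5)
c(n, j) = 12 + 2*I*sqrt(5) (c(n, j) = 2*(6 + sqrt(-5)) = 2*(6 + I*sqrt(5)) = 12 + 2*I*sqrt(5))
c(3 + 6, E)**4 = (12 + 2*I*sqrt(5))**4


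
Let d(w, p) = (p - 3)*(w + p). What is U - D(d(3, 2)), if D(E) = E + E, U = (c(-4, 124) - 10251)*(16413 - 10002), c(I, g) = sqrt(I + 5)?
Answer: -65712740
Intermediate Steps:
c(I, g) = sqrt(5 + I)
d(w, p) = (-3 + p)*(p + w)
U = -65712750 (U = (sqrt(5 - 4) - 10251)*(16413 - 10002) = (sqrt(1) - 10251)*6411 = (1 - 10251)*6411 = -10250*6411 = -65712750)
D(E) = 2*E
U - D(d(3, 2)) = -65712750 - 2*(2**2 - 3*2 - 3*3 + 2*3) = -65712750 - 2*(4 - 6 - 9 + 6) = -65712750 - 2*(-5) = -65712750 - 1*(-10) = -65712750 + 10 = -65712740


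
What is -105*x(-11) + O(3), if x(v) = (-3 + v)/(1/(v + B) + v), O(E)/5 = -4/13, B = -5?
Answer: -103100/767 ≈ -134.42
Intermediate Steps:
O(E) = -20/13 (O(E) = 5*(-4/13) = -20/13)
x(v) = (-3 + v)/(v + 1/(-5 + v)) (x(v) = (-3 + v)/(1/(v - 5) + v) = (-3 + v)/(1/(-5 + v) + v) = (-3 + v)/(v + 1/(-5 + v)))
-105*x(-11) + O(3) = -105*(15 + (-11)**2 - 8*(-11))/(1 + (-11)**2 - 5*(-11)) - 20/13 = -105*(15 + 121 + 88)/(1 + 121 + 55) - 20/13 = -105*224/177 - 20/13 = -7840/59 - 20/13 = -103100/767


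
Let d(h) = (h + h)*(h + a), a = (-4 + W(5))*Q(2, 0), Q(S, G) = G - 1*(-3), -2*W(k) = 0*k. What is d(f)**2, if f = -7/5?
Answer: 879844/625 ≈ 1407.8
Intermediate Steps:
W(k) = 0 (W(k) = -0*k = -1/2*0 = 0)
Q(S, G) = 3 + G (Q(S, G) = G + 3 = 3 + G)
f = -7/5 (f = -7*1/5 = -7/5 ≈ -1.4000)
a = -12 (a = (-4 + 0)*(3 + 0) = -4*3 = -12)
d(h) = 2*h*(-12 + h) (d(h) = (h + h)*(h - 12) = (2*h)*(-12 + h) = 2*h*(-12 + h))
d(f)**2 = (2*(-7/5)*(-12 - 7/5))**2 = (2*(-7/5)*(-67/5))**2 = (938/25)**2 = 879844/625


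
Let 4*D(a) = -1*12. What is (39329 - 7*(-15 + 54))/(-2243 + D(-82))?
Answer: -19528/1123 ≈ -17.389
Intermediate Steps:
D(a) = -3 (D(a) = (-1*12)/4 = (¼)*(-12) = -3)
(39329 - 7*(-15 + 54))/(-2243 + D(-82)) = (39329 - 7*(-15 + 54))/(-2243 - 3) = (39329 - 7*39)/(-2246) = (39329 - 273)*(-1/2246) = 39056*(-1/2246) = -19528/1123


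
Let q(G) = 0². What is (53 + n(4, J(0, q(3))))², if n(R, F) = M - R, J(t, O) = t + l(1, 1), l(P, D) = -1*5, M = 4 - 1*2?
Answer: 2601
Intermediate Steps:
M = 2 (M = 4 - 2 = 2)
l(P, D) = -5
q(G) = 0
J(t, O) = -5 + t (J(t, O) = t - 5 = -5 + t)
n(R, F) = 2 - R
(53 + n(4, J(0, q(3))))² = (53 + (2 - 1*4))² = (53 + (2 - 4))² = (53 - 2)² = 51² = 2601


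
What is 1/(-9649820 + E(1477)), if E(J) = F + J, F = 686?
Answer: -1/9647657 ≈ -1.0365e-7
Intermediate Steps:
E(J) = 686 + J
1/(-9649820 + E(1477)) = 1/(-9649820 + (686 + 1477)) = 1/(-9649820 + 2163) = 1/(-9647657) = -1/9647657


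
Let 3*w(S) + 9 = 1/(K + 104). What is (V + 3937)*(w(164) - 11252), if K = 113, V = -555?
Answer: -24779927528/651 ≈ -3.8064e+7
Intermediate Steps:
w(S) = -1952/651 (w(S) = -3 + 1/(3*(113 + 104)) = -3 + (1/3)/217 = -3 + (1/3)*(1/217) = -3 + 1/651 = -1952/651)
(V + 3937)*(w(164) - 11252) = (-555 + 3937)*(-1952/651 - 11252) = 3382*(-7327004/651) = -24779927528/651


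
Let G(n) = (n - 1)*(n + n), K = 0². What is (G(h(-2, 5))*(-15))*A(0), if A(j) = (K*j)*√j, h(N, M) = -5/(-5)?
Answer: 0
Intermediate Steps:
h(N, M) = 1 (h(N, M) = -5*(-⅕) = 1)
K = 0
G(n) = 2*n*(-1 + n) (G(n) = (-1 + n)*(2*n) = 2*n*(-1 + n))
A(j) = 0 (A(j) = (0*j)*√j = 0*√j = 0)
(G(h(-2, 5))*(-15))*A(0) = ((2*1*(-1 + 1))*(-15))*0 = ((2*1*0)*(-15))*0 = (0*(-15))*0 = 0*0 = 0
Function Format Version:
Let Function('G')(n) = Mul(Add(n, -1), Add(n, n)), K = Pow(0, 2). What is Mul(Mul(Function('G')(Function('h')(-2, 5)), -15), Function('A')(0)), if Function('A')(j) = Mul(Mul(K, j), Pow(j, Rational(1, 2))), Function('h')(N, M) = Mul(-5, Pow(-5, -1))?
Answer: 0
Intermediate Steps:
Function('h')(N, M) = 1 (Function('h')(N, M) = Mul(-5, Rational(-1, 5)) = 1)
K = 0
Function('G')(n) = Mul(2, n, Add(-1, n)) (Function('G')(n) = Mul(Add(-1, n), Mul(2, n)) = Mul(2, n, Add(-1, n)))
Function('A')(j) = 0 (Function('A')(j) = Mul(Mul(0, j), Pow(j, Rational(1, 2))) = Mul(0, Pow(j, Rational(1, 2))) = 0)
Mul(Mul(Function('G')(Function('h')(-2, 5)), -15), Function('A')(0)) = Mul(Mul(Mul(2, 1, Add(-1, 1)), -15), 0) = Mul(Mul(Mul(2, 1, 0), -15), 0) = Mul(Mul(0, -15), 0) = Mul(0, 0) = 0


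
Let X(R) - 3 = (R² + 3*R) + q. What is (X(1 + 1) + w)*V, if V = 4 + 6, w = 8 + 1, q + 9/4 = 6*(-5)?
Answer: -205/2 ≈ -102.50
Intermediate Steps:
q = -129/4 (q = -9/4 + 6*(-5) = -9/4 - 30 = -129/4 ≈ -32.250)
X(R) = -117/4 + R² + 3*R (X(R) = 3 + ((R² + 3*R) - 129/4) = 3 + (-129/4 + R² + 3*R) = -117/4 + R² + 3*R)
w = 9
V = 10
(X(1 + 1) + w)*V = ((-117/4 + (1 + 1)² + 3*(1 + 1)) + 9)*10 = ((-117/4 + 2² + 3*2) + 9)*10 = ((-117/4 + 4 + 6) + 9)*10 = (-77/4 + 9)*10 = -41/4*10 = -205/2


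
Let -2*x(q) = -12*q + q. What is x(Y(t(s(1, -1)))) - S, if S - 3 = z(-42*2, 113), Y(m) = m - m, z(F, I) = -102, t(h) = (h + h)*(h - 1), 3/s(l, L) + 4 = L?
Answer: 99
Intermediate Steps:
s(l, L) = 3/(-4 + L)
t(h) = 2*h*(-1 + h) (t(h) = (2*h)*(-1 + h) = 2*h*(-1 + h))
Y(m) = 0
S = -99 (S = 3 - 102 = -99)
x(q) = 11*q/2 (x(q) = -(-12*q + q)/2 = -(-11)*q/2 = 11*q/2)
x(Y(t(s(1, -1)))) - S = (11/2)*0 - 1*(-99) = 0 + 99 = 99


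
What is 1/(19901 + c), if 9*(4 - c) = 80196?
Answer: 3/32983 ≈ 9.0956e-5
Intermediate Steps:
c = -26720/3 (c = 4 - 1/9*80196 = 4 - 26732/3 = -26720/3 ≈ -8906.7)
1/(19901 + c) = 1/(19901 - 26720/3) = 1/(32983/3) = 3/32983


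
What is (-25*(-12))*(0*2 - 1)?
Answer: -300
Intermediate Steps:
(-25*(-12))*(0*2 - 1) = 300*(0 - 1) = 300*(-1) = -300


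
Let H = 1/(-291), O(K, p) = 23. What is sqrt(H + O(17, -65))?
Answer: 2*sqrt(486843)/291 ≈ 4.7955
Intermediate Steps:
H = -1/291 ≈ -0.0034364
sqrt(H + O(17, -65)) = sqrt(-1/291 + 23) = sqrt(6692/291) = 2*sqrt(486843)/291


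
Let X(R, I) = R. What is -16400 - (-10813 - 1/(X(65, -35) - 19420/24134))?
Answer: -4327929548/774645 ≈ -5587.0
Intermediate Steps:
-16400 - (-10813 - 1/(X(65, -35) - 19420/24134)) = -16400 - (-10813 - 1/(65 - 19420/24134)) = -16400 - (-10813 - 1/(65 - 19420*1/24134)) = -16400 - (-10813 - 1/(65 - 9710/12067)) = -16400 - (-10813 - 1/774645/12067) = -16400 - (-10813 - 1*12067/774645) = -16400 - (-10813 - 12067/774645) = -16400 - 1*(-8376248452/774645) = -16400 + 8376248452/774645 = -4327929548/774645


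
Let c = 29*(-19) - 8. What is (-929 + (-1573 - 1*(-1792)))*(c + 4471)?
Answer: -2777520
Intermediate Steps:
c = -559 (c = -551 - 8 = -559)
(-929 + (-1573 - 1*(-1792)))*(c + 4471) = (-929 + (-1573 - 1*(-1792)))*(-559 + 4471) = (-929 + (-1573 + 1792))*3912 = (-929 + 219)*3912 = -710*3912 = -2777520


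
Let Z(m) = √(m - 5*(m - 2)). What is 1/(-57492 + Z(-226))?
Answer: -28746/1652664575 - √914/3305329150 ≈ -1.7403e-5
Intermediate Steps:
Z(m) = √(10 - 4*m) (Z(m) = √(m - 5*(-2 + m)) = √(m + (10 - 5*m)) = √(10 - 4*m))
1/(-57492 + Z(-226)) = 1/(-57492 + √(10 - 4*(-226))) = 1/(-57492 + √(10 + 904)) = 1/(-57492 + √914)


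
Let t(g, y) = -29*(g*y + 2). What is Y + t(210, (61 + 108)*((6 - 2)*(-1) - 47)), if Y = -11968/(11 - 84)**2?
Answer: 279717343540/5329 ≈ 5.2490e+7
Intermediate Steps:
t(g, y) = -58 - 29*g*y (t(g, y) = -29*(2 + g*y) = -58 - 29*g*y)
Y = -11968/5329 (Y = -11968/((-73)**2) = -11968/5329 ≈ -2.2458)
Y + t(210, (61 + 108)*((6 - 2)*(-1) - 47)) = -11968/5329 + (-58 - 29*210*(61 + 108)*((6 - 2)*(-1) - 47)) = -11968/5329 + (-58 - 29*210*169*(4*(-1) - 47)) = -11968/5329 + (-58 - 29*210*169*(-4 - 47)) = -11968/5329 + (-58 - 29*210*169*(-51)) = -11968/5329 + (-58 - 29*210*(-8619)) = -11968/5329 + (-58 + 52489710) = -11968/5329 + 52489652 = 279717343540/5329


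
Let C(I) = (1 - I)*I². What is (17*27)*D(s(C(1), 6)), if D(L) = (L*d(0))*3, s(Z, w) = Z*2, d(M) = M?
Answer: 0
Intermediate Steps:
C(I) = I²*(1 - I)
s(Z, w) = 2*Z
D(L) = 0 (D(L) = (L*0)*3 = 0*3 = 0)
(17*27)*D(s(C(1), 6)) = (17*27)*0 = 459*0 = 0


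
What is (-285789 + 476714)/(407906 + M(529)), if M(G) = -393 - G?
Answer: 190925/406984 ≈ 0.46912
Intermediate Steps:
(-285789 + 476714)/(407906 + M(529)) = (-285789 + 476714)/(407906 + (-393 - 1*529)) = 190925/(407906 + (-393 - 529)) = 190925/(407906 - 922) = 190925/406984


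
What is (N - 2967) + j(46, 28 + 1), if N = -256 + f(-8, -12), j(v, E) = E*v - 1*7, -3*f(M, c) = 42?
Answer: -1910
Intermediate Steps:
f(M, c) = -14 (f(M, c) = -1/3*42 = -14)
j(v, E) = -7 + E*v (j(v, E) = E*v - 7 = -7 + E*v)
N = -270 (N = -256 - 14 = -270)
(N - 2967) + j(46, 28 + 1) = (-270 - 2967) + (-7 + (28 + 1)*46) = -3237 + (-7 + 29*46) = -3237 + (-7 + 1334) = -3237 + 1327 = -1910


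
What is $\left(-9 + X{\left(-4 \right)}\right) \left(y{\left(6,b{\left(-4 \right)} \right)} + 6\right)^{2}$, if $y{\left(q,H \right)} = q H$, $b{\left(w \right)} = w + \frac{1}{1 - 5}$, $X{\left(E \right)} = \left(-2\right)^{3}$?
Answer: $- \frac{25857}{4} \approx -6464.3$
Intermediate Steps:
$X{\left(E \right)} = -8$
$b{\left(w \right)} = - \frac{1}{4} + w$ ($b{\left(w \right)} = w + \frac{1}{-4} = w - \frac{1}{4} = - \frac{1}{4} + w$)
$y{\left(q,H \right)} = H q$
$\left(-9 + X{\left(-4 \right)}\right) \left(y{\left(6,b{\left(-4 \right)} \right)} + 6\right)^{2} = \left(-9 - 8\right) \left(\left(- \frac{1}{4} - 4\right) 6 + 6\right)^{2} = - 17 \left(\left(- \frac{17}{4}\right) 6 + 6\right)^{2} = - 17 \left(- \frac{51}{2} + 6\right)^{2} = - 17 \left(- \frac{39}{2}\right)^{2} = \left(-17\right) \frac{1521}{4} = - \frac{25857}{4}$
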